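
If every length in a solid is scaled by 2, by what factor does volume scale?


Linear scale factor k = 2
Rule: under a linear scaling by k, volumes scale by k^3.
k^3 = 2 * 2 * 2
k^3 = 4 * 2
k^3 = 8
Volume scales by a factor of 8.
8 (dimensionless)


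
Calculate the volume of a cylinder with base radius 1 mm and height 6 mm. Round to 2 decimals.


Shape: cylinder
Radius r = 1 mm, Height h = 6 mm
Formula: V = pi * r^2 * h
r^2 = 1
V = pi * 1 * 6
V = 6 * pi
V = 18.85
18.85 mm^3


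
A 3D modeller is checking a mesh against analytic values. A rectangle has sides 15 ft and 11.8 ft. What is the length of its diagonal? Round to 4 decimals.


Shape: rectangle (diagonal via Pythagoras)
Sides: 15 ft and 11.8 ft
Formula: d = sqrt(l^2 + w^2)
l^2 = 225, w^2 = 139.24
l^2 + w^2 = 364.24
d = sqrt(364.24)
d = 19.0851
19.0851 ft


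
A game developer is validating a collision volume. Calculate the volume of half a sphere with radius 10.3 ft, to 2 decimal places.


Shape: hemisphere (half of a sphere)
Radius r = 10.3 ft
Formula: V = (1/2) * (4/3) * pi * r^3 = (2/3) * pi * r^3
r^3 = 1092.727
(2/3) * 1092.727 = 728.484667
V = 728.484667 * pi
V = 2288.6
2288.6 ft^3


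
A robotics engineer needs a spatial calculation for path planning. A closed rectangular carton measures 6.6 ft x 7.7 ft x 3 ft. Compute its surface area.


Shape: rectangular prism
l = 6.6 ft, w = 7.7 ft, h = 3 ft
Formula: SA = 2(lw + lh + wh)
lw = 50.82, lh = 19.8, wh = 23.1
lw + lh + wh = 93.72
SA = 2 * 93.72
SA = 187.44
187.44 ft^2


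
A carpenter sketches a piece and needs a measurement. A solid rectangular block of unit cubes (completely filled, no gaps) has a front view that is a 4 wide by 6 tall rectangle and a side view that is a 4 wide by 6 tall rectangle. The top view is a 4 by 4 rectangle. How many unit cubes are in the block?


Orthographic views of a solid rectangular block:
Front view 4 x 6 -> length = 4, height = 6
Side view 4 x 6 -> width = 4, height = 6 (consistent)
Top view 4 x 4 -> confirms length = 4, width = 4
The block is 4 x 4 x 6.
Total unit cubes = 4 * 4 * 6 = 96
96 unit cubes


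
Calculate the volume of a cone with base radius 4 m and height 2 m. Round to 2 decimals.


Shape: cone
Radius r = 4 m, Height h = 2 m
Formula: V = (1/3) * pi * r^2 * h
r^2 = 16
pi * r^2 * h = pi * 16 * 2 = 32 * pi
V = 32 * pi / 3
V = 33.51
33.51 m^3


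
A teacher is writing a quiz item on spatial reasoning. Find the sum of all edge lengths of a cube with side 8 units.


Shape: cube
Side s = 8 units
A cube has 12 edges, all equal.
Formula: total edge length = 12 * s
Total = 12 * 8
Total = 96
96 units


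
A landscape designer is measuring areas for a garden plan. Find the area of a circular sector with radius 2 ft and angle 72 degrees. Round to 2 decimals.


Shape: circular sector
Radius r = 2 ft, Angle = 72 degrees
Formula: A = (angle/360) * pi * r^2
r^2 = 4
Fraction of circle = 72/360
A = (72/360) * pi * 4
A = 0.8 * pi
A = 2.51
2.51 ft^2


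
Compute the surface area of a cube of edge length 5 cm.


Shape: cube
Side s = 5 cm
A cube has 6 square faces.
Formula: SA = 6 * s^2
s^2 = 25
SA = 6 * 25
SA = 150
150 cm^2


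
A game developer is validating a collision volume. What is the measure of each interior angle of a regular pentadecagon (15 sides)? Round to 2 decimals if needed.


Shape: regular pentadecagon (15 sides)
Formula: interior angle = (n - 2) * 180 / n
(n - 2) = 13
(n - 2) * 180 = 2340
angle = 2340 / 15
angle = 156
156 degrees


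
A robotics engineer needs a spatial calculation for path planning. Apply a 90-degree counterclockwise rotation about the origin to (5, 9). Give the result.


Transformation: rotation about the origin
Original point: (5, 9)
Rule for 90 deg counterclockwise: (x, y) -> (-y, x)
Apply: (5, 9) -> (-9, 5)
(-9, 5)


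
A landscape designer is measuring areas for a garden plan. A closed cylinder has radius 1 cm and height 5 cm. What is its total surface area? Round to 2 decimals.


Shape: closed cylinder
Radius r = 1 cm, Height h = 5 cm
Formula: SA = 2*pi*r^2 + 2*pi*r*h = 2*pi*r*(r + h)
r + h = 6
2 * r * (r + h) = 2 * 1 * 6 = 12
SA = 12 * pi
SA = 37.7
37.7 cm^2


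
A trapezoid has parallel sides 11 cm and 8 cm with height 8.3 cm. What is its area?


Shape: trapezoid
Parallel sides a = 11 cm, b = 8 cm; Height h = 8.3 cm
Formula: A = (a + b) * h / 2
a + b = 11 + 8 = 19
A = 19 * 8.3 / 2
A = 157.7 / 2
A = 78.85
78.85 cm^2


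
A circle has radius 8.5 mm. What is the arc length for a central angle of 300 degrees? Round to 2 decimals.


Shape: circular arc
Radius r = 8.5 mm, Angle = 300 degrees
Formula: L = (angle/360) * 2 * pi * r
2 * pi * r = 17 * pi
L = (300/360) * 17 * pi
L = 14.166667 * pi
L = 44.51
44.51 mm


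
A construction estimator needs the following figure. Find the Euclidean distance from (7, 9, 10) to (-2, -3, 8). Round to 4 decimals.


3D distance between two points
P1 = (7, 9, 10), P2 = (-2, -3, 8)
Formula: d = sqrt((x2-x1)^2 + (y2-y1)^2 + (z2-z1)^2)
dx = -2 - 7 = -9
dy = -3 - 9 = -12
dz = 8 - 10 = -2
dx^2 + dy^2 + dz^2 = 81 + 144 + 4 = 229
d = sqrt(229)
d = 15.1327
15.1327 units


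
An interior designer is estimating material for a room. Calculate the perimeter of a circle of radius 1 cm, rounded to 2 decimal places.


Shape: circle
Radius r = 1 cm
Formula: C = 2 * pi * r
C = 2 * pi * 1
C = 2 * pi
C = 6.28
6.28 cm


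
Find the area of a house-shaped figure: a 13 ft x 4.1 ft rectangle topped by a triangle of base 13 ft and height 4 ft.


Composite shape: rectangle + triangle
Rectangle area = 13 * 4.1 = 53.3
Triangle area = 0.5 * 13 * 4 = 26
Total = 53.3 + 26
Total = 79.3
79.3 ft^2


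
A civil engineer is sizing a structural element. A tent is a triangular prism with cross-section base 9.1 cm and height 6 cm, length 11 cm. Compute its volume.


Shape: triangular prism
Triangle base = 9.1 cm, triangle height = 6 cm, prism length L = 11 cm
Formula: V = (1/2 * b * h_tri) * L
Cross-section area = 0.5 * 9.1 * 6 = 27.3
V = 27.3 * 11
V = 300.3
300.3 cm^3


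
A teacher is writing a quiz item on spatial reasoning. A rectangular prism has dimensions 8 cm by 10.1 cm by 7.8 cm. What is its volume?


Shape: rectangular prism
l = 8 cm, w = 10.1 cm, h = 7.8 cm
Formula: V = l * w * h
V = 8 * 10.1 * 7.8
V = 80.8 * 7.8
V = 630.24
630.24 cm^3


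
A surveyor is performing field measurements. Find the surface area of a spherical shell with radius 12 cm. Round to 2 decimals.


Shape: sphere
Radius r = 12 cm
Formula: SA = 4 * pi * r^2
r^2 = 144
SA = 4 * pi * 144
SA = 576 * pi
SA = 1809.56
1809.56 cm^2


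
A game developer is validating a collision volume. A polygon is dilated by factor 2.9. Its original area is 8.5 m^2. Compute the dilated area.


Linear scale factor k = 2.9
Original area = 8.5 m^2
Rule: under a linear scaling by k, areas scale by k^2.
k^2 = 2.9^2 = 8.41
New area = 8.5 * 8.41
New area = 71.485
71.485 m^2


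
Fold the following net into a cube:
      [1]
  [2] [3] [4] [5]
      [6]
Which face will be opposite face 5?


Net: cross layout. Take square 3 as the base (bottom).
Fold the four squares in the horizontal row up around 3: 2 -> left, 4 -> right, 5 wraps to the top.
Fold 1 and 6 up from 3: 1 -> back, 6 -> front.
Opposite pairs are therefore: (1, 6), (2, 4), (3, 5).
Face 5 is opposite face 3.
face 3


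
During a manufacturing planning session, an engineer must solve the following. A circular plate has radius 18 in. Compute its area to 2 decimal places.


Shape: circle
Radius r = 18 in
Formula: A = pi * r^2
r^2 = 18^2 = 324
A = pi * 324
A = 1017.88
1017.88 in^2


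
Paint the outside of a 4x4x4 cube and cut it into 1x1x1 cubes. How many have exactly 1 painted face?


Large cube: 4 x 4 x 4, cut into unit cubes.
n = 4, so n - 2 = 2
Cubes with 1 painted face lie in the interior of each face.
A cube has 6 faces; each contributes (n - 2)^2 = 4 such cubes.
Count = 6 * 4 = 24
24 unit cubes


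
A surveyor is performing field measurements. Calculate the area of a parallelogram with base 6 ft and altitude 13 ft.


Shape: parallelogram
Base b = 6 ft, Height h = 13 ft
Formula: A = b * h
A = 6 * 13
A = 78
78 ft^2


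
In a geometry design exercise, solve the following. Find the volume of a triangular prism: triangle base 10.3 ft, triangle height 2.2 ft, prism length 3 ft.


Shape: triangular prism
Triangle base = 10.3 ft, triangle height = 2.2 ft, prism length L = 3 ft
Formula: V = (1/2 * b * h_tri) * L
Cross-section area = 0.5 * 10.3 * 2.2 = 11.33
V = 11.33 * 3
V = 33.99
33.99 ft^3


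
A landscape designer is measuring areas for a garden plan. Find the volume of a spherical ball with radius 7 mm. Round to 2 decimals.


Shape: sphere
Radius r = 7 mm
Formula: V = (4/3) * pi * r^3
r^3 = 343
(4/3) * 343 = 457.333333
V = 457.333333 * pi
V = 1436.76
1436.76 mm^3


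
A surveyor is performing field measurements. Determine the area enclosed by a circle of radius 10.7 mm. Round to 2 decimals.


Shape: circle
Radius r = 10.7 mm
Formula: A = pi * r^2
r^2 = 10.7^2 = 114.49
A = pi * 114.49
A = 359.68
359.68 mm^2


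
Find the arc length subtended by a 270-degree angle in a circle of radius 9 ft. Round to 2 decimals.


Shape: circular arc
Radius r = 9 ft, Angle = 270 degrees
Formula: L = (angle/360) * 2 * pi * r
2 * pi * r = 18 * pi
L = (270/360) * 18 * pi
L = 13.5 * pi
L = 42.41
42.41 ft


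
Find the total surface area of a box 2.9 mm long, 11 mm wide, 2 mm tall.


Shape: rectangular prism
l = 2.9 mm, w = 11 mm, h = 2 mm
Formula: SA = 2(lw + lh + wh)
lw = 31.9, lh = 5.8, wh = 22
lw + lh + wh = 59.7
SA = 2 * 59.7
SA = 119.4
119.4 mm^2


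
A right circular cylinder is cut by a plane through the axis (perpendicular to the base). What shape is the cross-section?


Solid: right circular cylinder
Cutting plane: through the axis (perpendicular to the base)
Visualize the intersection of the plane with the solid's surface.
The boundary of the cut region is a rectangle.
rectangle


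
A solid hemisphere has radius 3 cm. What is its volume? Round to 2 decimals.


Shape: hemisphere (half of a sphere)
Radius r = 3 cm
Formula: V = (1/2) * (4/3) * pi * r^3 = (2/3) * pi * r^3
r^3 = 27
(2/3) * 27 = 18
V = 18 * pi
V = 56.55
56.55 cm^3


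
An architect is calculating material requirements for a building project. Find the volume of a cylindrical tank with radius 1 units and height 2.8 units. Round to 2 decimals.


Shape: cylinder
Radius r = 1 units, Height h = 2.8 units
Formula: V = pi * r^2 * h
r^2 = 1
V = pi * 1 * 2.8
V = 2.8 * pi
V = 8.8
8.8 units^3


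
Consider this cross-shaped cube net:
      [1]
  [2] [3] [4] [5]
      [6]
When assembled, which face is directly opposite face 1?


Net: cross layout. Take square 3 as the base (bottom).
Fold the four squares in the horizontal row up around 3: 2 -> left, 4 -> right, 5 wraps to the top.
Fold 1 and 6 up from 3: 1 -> back, 6 -> front.
Opposite pairs are therefore: (1, 6), (2, 4), (3, 5).
Face 1 is opposite face 6.
face 6


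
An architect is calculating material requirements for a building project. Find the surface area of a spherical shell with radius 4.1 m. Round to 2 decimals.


Shape: sphere
Radius r = 4.1 m
Formula: SA = 4 * pi * r^2
r^2 = 16.81
SA = 4 * pi * 16.81
SA = 67.24 * pi
SA = 211.24
211.24 m^2


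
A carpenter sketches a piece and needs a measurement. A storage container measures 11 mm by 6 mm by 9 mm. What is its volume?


Shape: rectangular prism
l = 11 mm, w = 6 mm, h = 9 mm
Formula: V = l * w * h
V = 11 * 6 * 9
V = 66 * 9
V = 594
594 mm^3


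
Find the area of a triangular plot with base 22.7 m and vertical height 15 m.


Shape: triangle
Base b = 22.7 m, Height h = 15 m
Formula: A = (1/2) * b * h
A = 0.5 * 22.7 * 15
A = 0.5 * 340.5
A = 170.25
170.25 m^2


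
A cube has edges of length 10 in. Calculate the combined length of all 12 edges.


Shape: cube
Side s = 10 in
A cube has 12 edges, all equal.
Formula: total edge length = 12 * s
Total = 12 * 10
Total = 120
120 in


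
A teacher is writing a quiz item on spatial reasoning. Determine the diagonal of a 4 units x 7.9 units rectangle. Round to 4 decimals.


Shape: rectangle (diagonal via Pythagoras)
Sides: 4 units and 7.9 units
Formula: d = sqrt(l^2 + w^2)
l^2 = 16, w^2 = 62.41
l^2 + w^2 = 78.41
d = sqrt(78.41)
d = 8.8549
8.8549 units


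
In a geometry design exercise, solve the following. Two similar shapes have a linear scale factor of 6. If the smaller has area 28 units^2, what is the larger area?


Linear scale factor k = 6
Original area = 28 units^2
Rule: under a linear scaling by k, areas scale by k^2.
k^2 = 6^2 = 36
New area = 28 * 36
New area = 1008
1008 units^2


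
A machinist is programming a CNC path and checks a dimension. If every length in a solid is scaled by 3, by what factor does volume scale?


Linear scale factor k = 3
Rule: under a linear scaling by k, volumes scale by k^3.
k^3 = 3 * 3 * 3
k^3 = 9 * 3
k^3 = 27
Volume scales by a factor of 27.
27 (dimensionless)


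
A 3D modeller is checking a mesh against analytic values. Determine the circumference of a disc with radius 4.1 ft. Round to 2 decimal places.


Shape: circle
Radius r = 4.1 ft
Formula: C = 2 * pi * r
C = 2 * pi * 4.1
C = 8.2 * pi
C = 25.76
25.76 ft


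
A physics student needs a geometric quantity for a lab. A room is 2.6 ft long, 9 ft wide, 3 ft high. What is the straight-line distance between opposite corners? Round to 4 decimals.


Shape: rectangular box (space diagonal)
l = 2.6 ft, w = 9 ft, h = 3 ft
Visualize: the diagonal of the base, then a right triangle with that diagonal and the height.
Formula: d = sqrt(l^2 + w^2 + h^2)
l^2 + w^2 + h^2 = 6.76 + 81 + 9 = 96.76
d = sqrt(96.76)
d = 9.8367
9.8367 ft


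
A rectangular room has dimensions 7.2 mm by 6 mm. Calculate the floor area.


Shape: rectangle
Length l = 7.2 mm, Width w = 6 mm
Formula: A = l * w
A = 7.2 * 6
A = 43.2
43.2 mm^2


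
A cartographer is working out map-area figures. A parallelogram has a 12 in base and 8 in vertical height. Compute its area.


Shape: parallelogram
Base b = 12 in, Height h = 8 in
Formula: A = b * h
A = 12 * 8
A = 96
96 in^2


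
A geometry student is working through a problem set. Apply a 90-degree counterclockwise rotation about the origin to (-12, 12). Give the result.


Transformation: rotation about the origin
Original point: (-12, 12)
Rule for 90 deg counterclockwise: (x, y) -> (-y, x)
Apply: (-12, 12) -> (-12, -12)
(-12, -12)


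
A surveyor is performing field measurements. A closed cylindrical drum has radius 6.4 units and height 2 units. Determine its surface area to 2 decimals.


Shape: closed cylinder
Radius r = 6.4 units, Height h = 2 units
Formula: SA = 2*pi*r^2 + 2*pi*r*h = 2*pi*r*(r + h)
r + h = 8.4
2 * r * (r + h) = 2 * 6.4 * 8.4 = 107.52
SA = 107.52 * pi
SA = 337.78
337.78 units^2


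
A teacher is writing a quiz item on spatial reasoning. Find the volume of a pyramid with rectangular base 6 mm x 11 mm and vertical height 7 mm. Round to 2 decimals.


Shape: rectangular pyramid
Base: 6 mm x 11 mm, Height h = 7 mm
Formula: V = (1/3) * base_area * h
base_area = 6 * 11 = 66
base_area * h = 66 * 7 = 462
V = 462 / 3
V = 154
154 mm^3


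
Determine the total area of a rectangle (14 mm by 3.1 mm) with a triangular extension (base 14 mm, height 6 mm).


Composite shape: rectangle + triangle
Rectangle area = 14 * 3.1 = 43.4
Triangle area = 0.5 * 14 * 6 = 42
Total = 43.4 + 42
Total = 85.4
85.4 mm^2


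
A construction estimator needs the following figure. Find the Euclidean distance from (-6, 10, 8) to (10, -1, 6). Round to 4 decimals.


3D distance between two points
P1 = (-6, 10, 8), P2 = (10, -1, 6)
Formula: d = sqrt((x2-x1)^2 + (y2-y1)^2 + (z2-z1)^2)
dx = 10 - -6 = 16
dy = -1 - 10 = -11
dz = 6 - 8 = -2
dx^2 + dy^2 + dz^2 = 256 + 121 + 4 = 381
d = sqrt(381)
d = 19.5192
19.5192 units


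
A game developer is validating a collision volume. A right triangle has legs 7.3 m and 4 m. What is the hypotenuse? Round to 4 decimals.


Shape: right triangle
Legs a = 7.3 m, b = 4 m
Formula: c = sqrt(a^2 + b^2)
a^2 = 53.29, b^2 = 16
a^2 + b^2 = 69.29
c = sqrt(69.29)
c = 8.3241
8.3241 m


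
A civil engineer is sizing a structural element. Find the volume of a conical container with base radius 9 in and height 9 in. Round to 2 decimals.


Shape: cone
Radius r = 9 in, Height h = 9 in
Formula: V = (1/3) * pi * r^2 * h
r^2 = 81
pi * r^2 * h = pi * 81 * 9 = 729 * pi
V = 729 * pi / 3
V = 763.41
763.41 in^3


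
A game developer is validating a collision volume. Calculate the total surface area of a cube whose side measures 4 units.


Shape: cube
Side s = 4 units
A cube has 6 square faces.
Formula: SA = 6 * s^2
s^2 = 16
SA = 6 * 16
SA = 96
96 units^2


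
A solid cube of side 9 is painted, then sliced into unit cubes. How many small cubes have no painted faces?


Large cube: 9 x 9 x 9, cut into unit cubes.
n = 9, so n - 2 = 7
Unpainted cubes form the interior (n - 2)^3 block.
(n - 2)^3 = 7^3 = 343
343 unit cubes


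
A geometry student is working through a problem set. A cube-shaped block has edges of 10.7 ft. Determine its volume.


Shape: cube
Side s = 10.7 ft
Formula: V = s^3
V = 10.7 * 10.7 * 10.7
V = 114.49 * 10.7
V = 1225.043
1225.043 ft^3


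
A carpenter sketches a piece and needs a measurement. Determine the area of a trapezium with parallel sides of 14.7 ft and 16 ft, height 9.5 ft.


Shape: trapezoid
Parallel sides a = 14.7 ft, b = 16 ft; Height h = 9.5 ft
Formula: A = (a + b) * h / 2
a + b = 14.7 + 16 = 30.7
A = 30.7 * 9.5 / 2
A = 291.65 / 2
A = 145.825
145.825 ft^2


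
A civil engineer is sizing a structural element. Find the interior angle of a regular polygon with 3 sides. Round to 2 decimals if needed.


Shape: regular triangle (3 sides)
Formula: interior angle = (n - 2) * 180 / n
(n - 2) = 1
(n - 2) * 180 = 180
angle = 180 / 3
angle = 60
60 degrees


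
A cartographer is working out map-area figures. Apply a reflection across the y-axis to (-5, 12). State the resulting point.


Transformation: reflection
Original point: (-5, 12)
Rule for reflection over the y-axis: (x, y) -> (-x, y)
Apply: (-5, 12) -> (5, 12)
(5, 12)


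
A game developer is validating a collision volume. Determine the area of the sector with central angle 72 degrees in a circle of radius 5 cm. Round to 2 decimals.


Shape: circular sector
Radius r = 5 cm, Angle = 72 degrees
Formula: A = (angle/360) * pi * r^2
r^2 = 25
Fraction of circle = 72/360
A = (72/360) * pi * 25
A = 5 * pi
A = 15.71
15.71 cm^2


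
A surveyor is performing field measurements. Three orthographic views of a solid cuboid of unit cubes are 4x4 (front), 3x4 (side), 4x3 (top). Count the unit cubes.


Orthographic views of a solid rectangular block:
Front view 4 x 4 -> length = 4, height = 4
Side view 3 x 4 -> width = 3, height = 4 (consistent)
Top view 4 x 3 -> confirms length = 4, width = 3
The block is 4 x 3 x 4.
Total unit cubes = 4 * 3 * 4 = 48
48 unit cubes


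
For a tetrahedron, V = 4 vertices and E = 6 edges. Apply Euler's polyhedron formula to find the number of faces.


Polyhedron: tetrahedron
Euler's formula for convex polyhedra: V - E + F = 2
Given: V = 4 vertices and E = 6 edges
Solve for F:
F = 2 + E - V = 2 + 6 - 4 = 4
4 faces


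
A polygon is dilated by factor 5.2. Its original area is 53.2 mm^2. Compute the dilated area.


Linear scale factor k = 5.2
Original area = 53.2 mm^2
Rule: under a linear scaling by k, areas scale by k^2.
k^2 = 5.2^2 = 27.04
New area = 53.2 * 27.04
New area = 1438.528
1438.528 mm^2


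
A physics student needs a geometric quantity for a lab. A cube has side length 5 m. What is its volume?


Shape: cube
Side s = 5 m
Formula: V = s^3
V = 5 * 5 * 5
V = 25 * 5
V = 125
125 m^3


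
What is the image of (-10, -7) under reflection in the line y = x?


Transformation: reflection
Original point: (-10, -7)
Rule for reflection over y = x: (x, y) -> (y, x)
Apply: (-10, -7) -> (-7, -10)
(-7, -10)


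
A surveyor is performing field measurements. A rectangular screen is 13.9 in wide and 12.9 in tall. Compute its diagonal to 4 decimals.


Shape: rectangle (diagonal via Pythagoras)
Sides: 13.9 in and 12.9 in
Formula: d = sqrt(l^2 + w^2)
l^2 = 193.21, w^2 = 166.41
l^2 + w^2 = 359.62
d = sqrt(359.62)
d = 18.9636
18.9636 in


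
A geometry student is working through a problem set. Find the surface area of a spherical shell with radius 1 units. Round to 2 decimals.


Shape: sphere
Radius r = 1 units
Formula: SA = 4 * pi * r^2
r^2 = 1
SA = 4 * pi * 1
SA = 4 * pi
SA = 12.57
12.57 units^2


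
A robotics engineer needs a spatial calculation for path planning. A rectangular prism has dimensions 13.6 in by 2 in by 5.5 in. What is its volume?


Shape: rectangular prism
l = 13.6 in, w = 2 in, h = 5.5 in
Formula: V = l * w * h
V = 13.6 * 2 * 5.5
V = 27.2 * 5.5
V = 149.6
149.6 in^3


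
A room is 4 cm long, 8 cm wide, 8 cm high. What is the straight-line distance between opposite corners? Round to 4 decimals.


Shape: rectangular box (space diagonal)
l = 4 cm, w = 8 cm, h = 8 cm
Visualize: the diagonal of the base, then a right triangle with that diagonal and the height.
Formula: d = sqrt(l^2 + w^2 + h^2)
l^2 + w^2 + h^2 = 16 + 64 + 64 = 144
d = sqrt(144)
d = 12.0
12 cm


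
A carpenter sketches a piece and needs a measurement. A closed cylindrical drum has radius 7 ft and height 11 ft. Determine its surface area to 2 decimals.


Shape: closed cylinder
Radius r = 7 ft, Height h = 11 ft
Formula: SA = 2*pi*r^2 + 2*pi*r*h = 2*pi*r*(r + h)
r + h = 18
2 * r * (r + h) = 2 * 7 * 18 = 252
SA = 252 * pi
SA = 791.68
791.68 ft^2


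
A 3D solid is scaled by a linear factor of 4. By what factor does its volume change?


Linear scale factor k = 4
Rule: under a linear scaling by k, volumes scale by k^3.
k^3 = 4 * 4 * 4
k^3 = 16 * 4
k^3 = 64
Volume scales by a factor of 64.
64 (dimensionless)


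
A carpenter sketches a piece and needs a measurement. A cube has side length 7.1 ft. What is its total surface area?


Shape: cube
Side s = 7.1 ft
A cube has 6 square faces.
Formula: SA = 6 * s^2
s^2 = 50.41
SA = 6 * 50.41
SA = 302.46
302.46 ft^2


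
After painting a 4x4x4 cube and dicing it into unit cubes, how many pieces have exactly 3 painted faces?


Large cube: 4 x 4 x 4, cut into unit cubes.
Cubes with 3 painted faces are at the corners. A cube always has 8 corners.
Count = 8
8 unit cubes


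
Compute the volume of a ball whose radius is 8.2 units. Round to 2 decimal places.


Shape: sphere
Radius r = 8.2 units
Formula: V = (4/3) * pi * r^3
r^3 = 551.368
(4/3) * 551.368 = 735.157333
V = 735.157333 * pi
V = 2309.56
2309.56 units^3


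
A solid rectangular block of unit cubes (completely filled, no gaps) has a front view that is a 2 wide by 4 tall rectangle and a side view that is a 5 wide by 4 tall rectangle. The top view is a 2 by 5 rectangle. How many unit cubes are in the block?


Orthographic views of a solid rectangular block:
Front view 2 x 4 -> length = 2, height = 4
Side view 5 x 4 -> width = 5, height = 4 (consistent)
Top view 2 x 5 -> confirms length = 2, width = 5
The block is 2 x 5 x 4.
Total unit cubes = 2 * 5 * 4 = 40
40 unit cubes


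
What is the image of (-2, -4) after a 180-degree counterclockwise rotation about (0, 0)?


Transformation: rotation about the origin
Original point: (-2, -4)
Rule for 180 deg: (x, y) -> (-x, -y)
Apply: (-2, -4) -> (2, 4)
(2, 4)


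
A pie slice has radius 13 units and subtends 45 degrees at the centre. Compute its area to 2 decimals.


Shape: circular sector
Radius r = 13 units, Angle = 45 degrees
Formula: A = (angle/360) * pi * r^2
r^2 = 169
Fraction of circle = 45/360
A = (45/360) * pi * 169
A = 21.125 * pi
A = 66.37
66.37 units^2


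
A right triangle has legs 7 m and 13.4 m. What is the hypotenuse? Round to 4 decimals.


Shape: right triangle
Legs a = 7 m, b = 13.4 m
Formula: c = sqrt(a^2 + b^2)
a^2 = 49, b^2 = 179.56
a^2 + b^2 = 228.56
c = sqrt(228.56)
c = 15.1182
15.1182 m


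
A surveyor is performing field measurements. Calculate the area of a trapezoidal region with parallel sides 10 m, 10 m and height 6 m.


Shape: trapezoid
Parallel sides a = 10 m, b = 10 m; Height h = 6 m
Formula: A = (a + b) * h / 2
a + b = 10 + 10 = 20
A = 20 * 6 / 2
A = 120 / 2
A = 60
60 m^2


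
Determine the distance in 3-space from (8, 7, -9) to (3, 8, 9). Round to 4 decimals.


3D distance between two points
P1 = (8, 7, -9), P2 = (3, 8, 9)
Formula: d = sqrt((x2-x1)^2 + (y2-y1)^2 + (z2-z1)^2)
dx = 3 - 8 = -5
dy = 8 - 7 = 1
dz = 9 - -9 = 18
dx^2 + dy^2 + dz^2 = 25 + 1 + 324 = 350
d = sqrt(350)
d = 18.7083
18.7083 units


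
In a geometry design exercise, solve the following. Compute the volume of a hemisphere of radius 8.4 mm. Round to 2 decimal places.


Shape: hemisphere (half of a sphere)
Radius r = 8.4 mm
Formula: V = (1/2) * (4/3) * pi * r^3 = (2/3) * pi * r^3
r^3 = 592.704
(2/3) * 592.704 = 395.136
V = 395.136 * pi
V = 1241.36
1241.36 mm^3


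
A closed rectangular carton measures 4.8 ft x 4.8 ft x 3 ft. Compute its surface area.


Shape: rectangular prism
l = 4.8 ft, w = 4.8 ft, h = 3 ft
Formula: SA = 2(lw + lh + wh)
lw = 23.04, lh = 14.4, wh = 14.4
lw + lh + wh = 51.84
SA = 2 * 51.84
SA = 103.68
103.68 ft^2


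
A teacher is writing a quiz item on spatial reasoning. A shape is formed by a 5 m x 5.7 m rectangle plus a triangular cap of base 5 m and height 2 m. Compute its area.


Composite shape: rectangle + triangle
Rectangle area = 5 * 5.7 = 28.5
Triangle area = 0.5 * 5 * 2 = 5
Total = 28.5 + 5
Total = 33.5
33.5 m^2


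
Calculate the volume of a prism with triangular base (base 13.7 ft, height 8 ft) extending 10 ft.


Shape: triangular prism
Triangle base = 13.7 ft, triangle height = 8 ft, prism length L = 10 ft
Formula: V = (1/2 * b * h_tri) * L
Cross-section area = 0.5 * 13.7 * 8 = 54.8
V = 54.8 * 10
V = 548
548 ft^3


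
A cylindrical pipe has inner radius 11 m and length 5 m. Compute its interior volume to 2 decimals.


Shape: cylinder
Radius r = 11 m, Height h = 5 m
Formula: V = pi * r^2 * h
r^2 = 121
V = pi * 121 * 5
V = 605 * pi
V = 1900.66
1900.66 m^3


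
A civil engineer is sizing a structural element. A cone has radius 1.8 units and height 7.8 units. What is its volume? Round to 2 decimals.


Shape: cone
Radius r = 1.8 units, Height h = 7.8 units
Formula: V = (1/3) * pi * r^2 * h
r^2 = 3.24
pi * r^2 * h = pi * 3.24 * 7.8 = 25.272 * pi
V = 25.272 * pi / 3
V = 26.46
26.46 units^3


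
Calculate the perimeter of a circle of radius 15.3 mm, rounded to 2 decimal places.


Shape: circle
Radius r = 15.3 mm
Formula: C = 2 * pi * r
C = 2 * pi * 15.3
C = 30.6 * pi
C = 96.13
96.13 mm


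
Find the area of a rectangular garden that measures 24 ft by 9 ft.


Shape: rectangle
Length l = 24 ft, Width w = 9 ft
Formula: A = l * w
A = 24 * 9
A = 216
216 ft^2


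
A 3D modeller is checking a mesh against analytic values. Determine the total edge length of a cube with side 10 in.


Shape: cube
Side s = 10 in
A cube has 12 edges, all equal.
Formula: total edge length = 12 * s
Total = 12 * 10
Total = 120
120 in


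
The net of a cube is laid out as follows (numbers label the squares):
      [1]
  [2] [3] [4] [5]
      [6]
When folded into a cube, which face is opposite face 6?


Net: cross layout. Take square 3 as the base (bottom).
Fold the four squares in the horizontal row up around 3: 2 -> left, 4 -> right, 5 wraps to the top.
Fold 1 and 6 up from 3: 1 -> back, 6 -> front.
Opposite pairs are therefore: (1, 6), (2, 4), (3, 5).
Face 6 is opposite face 1.
face 1


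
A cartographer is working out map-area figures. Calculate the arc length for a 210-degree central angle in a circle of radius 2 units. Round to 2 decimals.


Shape: circular arc
Radius r = 2 units, Angle = 210 degrees
Formula: L = (angle/360) * 2 * pi * r
2 * pi * r = 4 * pi
L = (210/360) * 4 * pi
L = 2.333333 * pi
L = 7.33
7.33 units


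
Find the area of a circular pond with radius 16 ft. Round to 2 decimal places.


Shape: circle
Radius r = 16 ft
Formula: A = pi * r^2
r^2 = 16^2 = 256
A = pi * 256
A = 804.25
804.25 ft^2


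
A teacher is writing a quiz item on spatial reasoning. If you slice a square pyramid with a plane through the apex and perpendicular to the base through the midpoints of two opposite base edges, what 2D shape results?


Solid: square pyramid
Cutting plane: through the apex and perpendicular to the base through the midpoints of two opposite base edges
Visualize the intersection of the plane with the solid's surface.
The boundary of the cut region is a isosceles triangle.
isosceles triangle


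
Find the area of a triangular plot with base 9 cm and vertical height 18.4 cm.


Shape: triangle
Base b = 9 cm, Height h = 18.4 cm
Formula: A = (1/2) * b * h
A = 0.5 * 9 * 18.4
A = 0.5 * 165.6
A = 82.8
82.8 cm^2


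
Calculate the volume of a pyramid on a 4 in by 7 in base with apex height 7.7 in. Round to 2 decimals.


Shape: rectangular pyramid
Base: 4 in x 7 in, Height h = 7.7 in
Formula: V = (1/3) * base_area * h
base_area = 4 * 7 = 28
base_area * h = 28 * 7.7 = 215.6
V = 215.6 / 3
V = 71.87
71.87 in^3


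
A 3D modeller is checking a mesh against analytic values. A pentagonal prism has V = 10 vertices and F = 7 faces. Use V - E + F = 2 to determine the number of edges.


Polyhedron: pentagonal prism
Euler's formula for convex polyhedra: V - E + F = 2
Given: V = 10 vertices and F = 7 faces
Solve for E:
E = V + F - 2 = 10 + 7 - 2 = 15
15 edges


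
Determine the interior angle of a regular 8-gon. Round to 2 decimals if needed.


Shape: regular octagon (8 sides)
Formula: interior angle = (n - 2) * 180 / n
(n - 2) = 6
(n - 2) * 180 = 1080
angle = 1080 / 8
angle = 135
135 degrees


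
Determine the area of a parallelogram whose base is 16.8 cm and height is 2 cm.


Shape: parallelogram
Base b = 16.8 cm, Height h = 2 cm
Formula: A = b * h
A = 16.8 * 2
A = 33.6
33.6 cm^2


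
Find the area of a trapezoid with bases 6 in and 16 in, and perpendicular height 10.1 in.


Shape: trapezoid
Parallel sides a = 6 in, b = 16 in; Height h = 10.1 in
Formula: A = (a + b) * h / 2
a + b = 6 + 16 = 22
A = 22 * 10.1 / 2
A = 222.2 / 2
A = 111.1
111.1 in^2


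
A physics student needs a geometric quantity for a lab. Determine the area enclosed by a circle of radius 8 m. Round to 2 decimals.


Shape: circle
Radius r = 8 m
Formula: A = pi * r^2
r^2 = 8^2 = 64
A = pi * 64
A = 201.06
201.06 m^2


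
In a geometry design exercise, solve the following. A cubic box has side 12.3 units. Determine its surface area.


Shape: cube
Side s = 12.3 units
A cube has 6 square faces.
Formula: SA = 6 * s^2
s^2 = 151.29
SA = 6 * 151.29
SA = 907.74
907.74 units^2


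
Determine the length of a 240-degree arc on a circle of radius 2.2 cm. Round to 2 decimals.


Shape: circular arc
Radius r = 2.2 cm, Angle = 240 degrees
Formula: L = (angle/360) * 2 * pi * r
2 * pi * r = 4.4 * pi
L = (240/360) * 4.4 * pi
L = 2.933333 * pi
L = 9.22
9.22 cm


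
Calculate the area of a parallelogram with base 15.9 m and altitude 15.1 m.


Shape: parallelogram
Base b = 15.9 m, Height h = 15.1 m
Formula: A = b * h
A = 15.9 * 15.1
A = 240.09
240.09 m^2


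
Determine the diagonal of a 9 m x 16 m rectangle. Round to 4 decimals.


Shape: rectangle (diagonal via Pythagoras)
Sides: 9 m and 16 m
Formula: d = sqrt(l^2 + w^2)
l^2 = 81, w^2 = 256
l^2 + w^2 = 337
d = sqrt(337)
d = 18.3576
18.3576 m


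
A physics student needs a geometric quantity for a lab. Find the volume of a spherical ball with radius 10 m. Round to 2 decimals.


Shape: sphere
Radius r = 10 m
Formula: V = (4/3) * pi * r^3
r^3 = 1000
(4/3) * 1000 = 1333.333333
V = 1333.333333 * pi
V = 4188.79
4188.79 m^3


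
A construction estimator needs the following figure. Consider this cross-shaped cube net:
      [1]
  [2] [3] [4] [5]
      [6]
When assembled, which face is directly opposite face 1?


Net: cross layout. Take square 3 as the base (bottom).
Fold the four squares in the horizontal row up around 3: 2 -> left, 4 -> right, 5 wraps to the top.
Fold 1 and 6 up from 3: 1 -> back, 6 -> front.
Opposite pairs are therefore: (1, 6), (2, 4), (3, 5).
Face 1 is opposite face 6.
face 6


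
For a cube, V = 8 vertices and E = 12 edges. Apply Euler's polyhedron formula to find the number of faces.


Polyhedron: cube
Euler's formula for convex polyhedra: V - E + F = 2
Given: V = 8 vertices and E = 12 edges
Solve for F:
F = 2 + E - V = 2 + 12 - 8 = 6
6 faces


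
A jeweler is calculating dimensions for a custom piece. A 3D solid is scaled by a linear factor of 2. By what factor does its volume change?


Linear scale factor k = 2
Rule: under a linear scaling by k, volumes scale by k^3.
k^3 = 2 * 2 * 2
k^3 = 4 * 2
k^3 = 8
Volume scales by a factor of 8.
8 (dimensionless)


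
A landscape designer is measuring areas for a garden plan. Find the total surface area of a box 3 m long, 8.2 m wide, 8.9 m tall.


Shape: rectangular prism
l = 3 m, w = 8.2 m, h = 8.9 m
Formula: SA = 2(lw + lh + wh)
lw = 24.6, lh = 26.7, wh = 72.98
lw + lh + wh = 124.28
SA = 2 * 124.28
SA = 248.56
248.56 m^2


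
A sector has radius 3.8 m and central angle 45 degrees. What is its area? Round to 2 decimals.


Shape: circular sector
Radius r = 3.8 m, Angle = 45 degrees
Formula: A = (angle/360) * pi * r^2
r^2 = 14.44
Fraction of circle = 45/360
A = (45/360) * pi * 14.44
A = 1.805 * pi
A = 5.67
5.67 m^2


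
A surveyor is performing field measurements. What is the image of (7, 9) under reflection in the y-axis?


Transformation: reflection
Original point: (7, 9)
Rule for reflection over the y-axis: (x, y) -> (-x, y)
Apply: (7, 9) -> (-7, 9)
(-7, 9)


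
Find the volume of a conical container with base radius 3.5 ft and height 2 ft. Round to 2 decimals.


Shape: cone
Radius r = 3.5 ft, Height h = 2 ft
Formula: V = (1/3) * pi * r^2 * h
r^2 = 12.25
pi * r^2 * h = pi * 12.25 * 2 = 24.5 * pi
V = 24.5 * pi / 3
V = 25.66
25.66 ft^3


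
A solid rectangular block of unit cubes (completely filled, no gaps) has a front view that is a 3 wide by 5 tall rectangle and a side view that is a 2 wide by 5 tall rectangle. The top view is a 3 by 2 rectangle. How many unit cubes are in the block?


Orthographic views of a solid rectangular block:
Front view 3 x 5 -> length = 3, height = 5
Side view 2 x 5 -> width = 2, height = 5 (consistent)
Top view 3 x 2 -> confirms length = 3, width = 2
The block is 3 x 2 x 5.
Total unit cubes = 3 * 2 * 5 = 30
30 unit cubes


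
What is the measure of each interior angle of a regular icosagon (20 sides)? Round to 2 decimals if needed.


Shape: regular icosagon (20 sides)
Formula: interior angle = (n - 2) * 180 / n
(n - 2) = 18
(n - 2) * 180 = 3240
angle = 3240 / 20
angle = 162
162 degrees


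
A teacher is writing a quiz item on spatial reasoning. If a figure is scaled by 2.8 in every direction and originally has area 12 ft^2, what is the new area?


Linear scale factor k = 2.8
Original area = 12 ft^2
Rule: under a linear scaling by k, areas scale by k^2.
k^2 = 2.8^2 = 7.84
New area = 12 * 7.84
New area = 94.08
94.08 ft^2


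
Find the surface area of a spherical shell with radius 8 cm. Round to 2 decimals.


Shape: sphere
Radius r = 8 cm
Formula: SA = 4 * pi * r^2
r^2 = 64
SA = 4 * pi * 64
SA = 256 * pi
SA = 804.25
804.25 cm^2


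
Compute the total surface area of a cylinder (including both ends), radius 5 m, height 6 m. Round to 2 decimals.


Shape: closed cylinder
Radius r = 5 m, Height h = 6 m
Formula: SA = 2*pi*r^2 + 2*pi*r*h = 2*pi*r*(r + h)
r + h = 11
2 * r * (r + h) = 2 * 5 * 11 = 110
SA = 110 * pi
SA = 345.58
345.58 m^2


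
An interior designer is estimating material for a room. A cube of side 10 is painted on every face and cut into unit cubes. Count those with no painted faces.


Large cube: 10 x 10 x 10, cut into unit cubes.
n = 10, so n - 2 = 8
Unpainted cubes form the interior (n - 2)^3 block.
(n - 2)^3 = 8^3 = 512
512 unit cubes


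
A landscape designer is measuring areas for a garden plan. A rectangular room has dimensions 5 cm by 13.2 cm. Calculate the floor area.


Shape: rectangle
Length l = 5 cm, Width w = 13.2 cm
Formula: A = l * w
A = 5 * 13.2
A = 66
66 cm^2


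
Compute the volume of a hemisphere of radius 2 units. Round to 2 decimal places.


Shape: hemisphere (half of a sphere)
Radius r = 2 units
Formula: V = (1/2) * (4/3) * pi * r^3 = (2/3) * pi * r^3
r^3 = 8
(2/3) * 8 = 5.333333
V = 5.333333 * pi
V = 16.76
16.76 units^3


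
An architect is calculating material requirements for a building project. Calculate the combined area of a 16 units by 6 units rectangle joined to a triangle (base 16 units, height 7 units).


Composite shape: rectangle + triangle
Rectangle area = 16 * 6 = 96
Triangle area = 0.5 * 16 * 7 = 56
Total = 96 + 56
Total = 152
152 units^2


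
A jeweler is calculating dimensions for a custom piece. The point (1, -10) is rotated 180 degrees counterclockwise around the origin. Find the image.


Transformation: rotation about the origin
Original point: (1, -10)
Rule for 180 deg: (x, y) -> (-x, -y)
Apply: (1, -10) -> (-1, 10)
(-1, 10)


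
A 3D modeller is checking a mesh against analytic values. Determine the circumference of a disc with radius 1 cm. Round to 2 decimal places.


Shape: circle
Radius r = 1 cm
Formula: C = 2 * pi * r
C = 2 * pi * 1
C = 2 * pi
C = 6.28
6.28 cm


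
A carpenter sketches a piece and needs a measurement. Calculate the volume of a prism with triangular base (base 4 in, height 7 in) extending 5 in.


Shape: triangular prism
Triangle base = 4 in, triangle height = 7 in, prism length L = 5 in
Formula: V = (1/2 * b * h_tri) * L
Cross-section area = 0.5 * 4 * 7 = 14
V = 14 * 5
V = 70
70 in^3


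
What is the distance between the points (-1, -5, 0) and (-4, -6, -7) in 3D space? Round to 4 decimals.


3D distance between two points
P1 = (-1, -5, 0), P2 = (-4, -6, -7)
Formula: d = sqrt((x2-x1)^2 + (y2-y1)^2 + (z2-z1)^2)
dx = -4 - -1 = -3
dy = -6 - -5 = -1
dz = -7 - 0 = -7
dx^2 + dy^2 + dz^2 = 9 + 1 + 49 = 59
d = sqrt(59)
d = 7.6811
7.6811 units


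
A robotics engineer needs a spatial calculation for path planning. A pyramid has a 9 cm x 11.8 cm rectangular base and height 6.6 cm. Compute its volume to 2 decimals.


Shape: rectangular pyramid
Base: 9 cm x 11.8 cm, Height h = 6.6 cm
Formula: V = (1/3) * base_area * h
base_area = 9 * 11.8 = 106.2
base_area * h = 106.2 * 6.6 = 700.92
V = 700.92 / 3
V = 233.64
233.64 cm^3


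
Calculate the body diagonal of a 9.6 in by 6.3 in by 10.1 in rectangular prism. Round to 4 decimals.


Shape: rectangular box (space diagonal)
l = 9.6 in, w = 6.3 in, h = 10.1 in
Visualize: the diagonal of the base, then a right triangle with that diagonal and the height.
Formula: d = sqrt(l^2 + w^2 + h^2)
l^2 + w^2 + h^2 = 92.16 + 39.69 + 102.01 = 233.86
d = sqrt(233.86)
d = 15.2925
15.2925 in


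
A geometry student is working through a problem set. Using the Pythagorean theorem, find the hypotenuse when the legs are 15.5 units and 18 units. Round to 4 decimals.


Shape: right triangle
Legs a = 15.5 units, b = 18 units
Formula: c = sqrt(a^2 + b^2)
a^2 = 240.25, b^2 = 324
a^2 + b^2 = 564.25
c = sqrt(564.25)
c = 23.7539
23.7539 units


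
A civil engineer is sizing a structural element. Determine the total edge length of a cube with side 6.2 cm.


Shape: cube
Side s = 6.2 cm
A cube has 12 edges, all equal.
Formula: total edge length = 12 * s
Total = 12 * 6.2
Total = 74.4
74.4 cm


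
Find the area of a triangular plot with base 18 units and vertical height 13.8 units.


Shape: triangle
Base b = 18 units, Height h = 13.8 units
Formula: A = (1/2) * b * h
A = 0.5 * 18 * 13.8
A = 0.5 * 248.4
A = 124.2
124.2 units^2


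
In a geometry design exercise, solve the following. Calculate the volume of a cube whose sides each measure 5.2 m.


Shape: cube
Side s = 5.2 m
Formula: V = s^3
V = 5.2 * 5.2 * 5.2
V = 27.04 * 5.2
V = 140.608
140.608 m^3
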